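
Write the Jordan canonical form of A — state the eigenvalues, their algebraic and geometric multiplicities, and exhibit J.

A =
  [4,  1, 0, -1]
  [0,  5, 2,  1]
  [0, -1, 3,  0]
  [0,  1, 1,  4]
J_3(4) ⊕ J_1(4)

The characteristic polynomial is
  det(x·I − A) = x^4 - 16*x^3 + 96*x^2 - 256*x + 256 = (x - 4)^4

Eigenvalues and multiplicities (the geometric multiplicity of λ is n − rank(A − λI), which equals the number of Jordan blocks for λ):
  λ = 4: algebraic multiplicity = 4, geometric multiplicity = 2

Determining the block sizes for each eigenvalue:
  λ = 4: with am = 4 and gm = 2, the partition is not yet determined (e.g. several partitions of 4 into 2 parts exist). Let N = A − (4)·I. Computing rank(N^1) = 2, rank(N^2) = 1, rank(N^3) = 0; the number of blocks of size ≥ j is rank(N^{j−1}) − rank(N^j), giving [2, 1, 1]. So we have 1 block(s) of size 3, 1 block(s) of size 1 → block sizes [3, 1]

Assembling the blocks gives a Jordan form
J =
  [4, 1, 0, 0]
  [0, 4, 1, 0]
  [0, 0, 4, 0]
  [0, 0, 0, 4]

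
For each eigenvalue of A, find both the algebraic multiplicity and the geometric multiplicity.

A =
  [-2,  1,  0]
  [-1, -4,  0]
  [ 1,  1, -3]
λ = -3: alg = 3, geom = 2

Step 1 — factor the characteristic polynomial to read off the algebraic multiplicities:
  χ_A(x) = (x + 3)^3

Step 2 — compute geometric multiplicities via the rank-nullity identity g(λ) = n − rank(A − λI):
  rank(A − (-3)·I) = 1, so dim ker(A − (-3)·I) = n − 1 = 2

Summary:
  λ = -3: algebraic multiplicity = 3, geometric multiplicity = 2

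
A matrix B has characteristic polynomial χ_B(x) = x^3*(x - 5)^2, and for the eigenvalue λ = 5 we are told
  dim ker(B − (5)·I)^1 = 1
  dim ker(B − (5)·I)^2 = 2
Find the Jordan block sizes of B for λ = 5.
Block sizes for λ = 5: [2]

From the dimensions of kernels of powers, the number of Jordan blocks of size at least j is d_j − d_{j−1} where d_j = dim ker(N^j) (with d_0 = 0). Computing the differences gives [1, 1].
The number of blocks of size exactly k is (#blocks of size ≥ k) − (#blocks of size ≥ k + 1), so the partition is: 1 block(s) of size 2.
In nonincreasing order the block sizes are [2].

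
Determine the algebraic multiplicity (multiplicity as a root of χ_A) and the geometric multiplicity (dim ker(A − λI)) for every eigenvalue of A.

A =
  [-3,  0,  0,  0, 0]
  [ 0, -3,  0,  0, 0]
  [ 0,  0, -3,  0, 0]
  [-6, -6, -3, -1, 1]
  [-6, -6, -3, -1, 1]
λ = -3: alg = 3, geom = 3; λ = 0: alg = 2, geom = 1

Step 1 — factor the characteristic polynomial to read off the algebraic multiplicities:
  χ_A(x) = x^2*(x + 3)^3

Step 2 — compute geometric multiplicities via the rank-nullity identity g(λ) = n − rank(A − λI):
  rank(A − (-3)·I) = 2, so dim ker(A − (-3)·I) = n − 2 = 3
  rank(A − (0)·I) = 4, so dim ker(A − (0)·I) = n − 4 = 1

Summary:
  λ = -3: algebraic multiplicity = 3, geometric multiplicity = 3
  λ = 0: algebraic multiplicity = 2, geometric multiplicity = 1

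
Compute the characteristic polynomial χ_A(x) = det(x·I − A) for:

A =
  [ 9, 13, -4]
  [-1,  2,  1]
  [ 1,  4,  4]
x^3 - 15*x^2 + 75*x - 125

Expanding det(x·I − A) (e.g. by cofactor expansion or by noting that A is similar to its Jordan form J, which has the same characteristic polynomial as A) gives
  χ_A(x) = x^3 - 15*x^2 + 75*x - 125
which factors as (x - 5)^3. The eigenvalues (with algebraic multiplicities) are λ = 5 with multiplicity 3.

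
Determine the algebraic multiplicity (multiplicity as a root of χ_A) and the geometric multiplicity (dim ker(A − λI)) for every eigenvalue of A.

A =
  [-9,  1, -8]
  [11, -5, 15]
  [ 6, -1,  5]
λ = -3: alg = 3, geom = 1

Step 1 — factor the characteristic polynomial to read off the algebraic multiplicities:
  χ_A(x) = (x + 3)^3

Step 2 — compute geometric multiplicities via the rank-nullity identity g(λ) = n − rank(A − λI):
  rank(A − (-3)·I) = 2, so dim ker(A − (-3)·I) = n − 2 = 1

Summary:
  λ = -3: algebraic multiplicity = 3, geometric multiplicity = 1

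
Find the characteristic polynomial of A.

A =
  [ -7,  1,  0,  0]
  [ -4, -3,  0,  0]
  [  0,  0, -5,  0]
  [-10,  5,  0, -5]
x^4 + 20*x^3 + 150*x^2 + 500*x + 625

Expanding det(x·I − A) (e.g. by cofactor expansion or by noting that A is similar to its Jordan form J, which has the same characteristic polynomial as A) gives
  χ_A(x) = x^4 + 20*x^3 + 150*x^2 + 500*x + 625
which factors as (x + 5)^4. The eigenvalues (with algebraic multiplicities) are λ = -5 with multiplicity 4.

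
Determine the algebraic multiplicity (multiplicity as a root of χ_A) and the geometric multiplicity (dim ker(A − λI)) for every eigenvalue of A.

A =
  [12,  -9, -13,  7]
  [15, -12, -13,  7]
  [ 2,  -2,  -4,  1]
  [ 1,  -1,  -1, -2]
λ = -3: alg = 3, geom = 1; λ = 3: alg = 1, geom = 1

Step 1 — factor the characteristic polynomial to read off the algebraic multiplicities:
  χ_A(x) = (x - 3)*(x + 3)^3

Step 2 — compute geometric multiplicities via the rank-nullity identity g(λ) = n − rank(A − λI):
  rank(A − (-3)·I) = 3, so dim ker(A − (-3)·I) = n − 3 = 1
  rank(A − (3)·I) = 3, so dim ker(A − (3)·I) = n − 3 = 1

Summary:
  λ = -3: algebraic multiplicity = 3, geometric multiplicity = 1
  λ = 3: algebraic multiplicity = 1, geometric multiplicity = 1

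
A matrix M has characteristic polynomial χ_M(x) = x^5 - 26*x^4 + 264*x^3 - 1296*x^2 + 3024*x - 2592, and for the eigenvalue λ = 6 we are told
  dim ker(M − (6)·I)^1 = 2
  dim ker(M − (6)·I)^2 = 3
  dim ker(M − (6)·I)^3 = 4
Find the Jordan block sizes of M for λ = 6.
Block sizes for λ = 6: [3, 1]

From the dimensions of kernels of powers, the number of Jordan blocks of size at least j is d_j − d_{j−1} where d_j = dim ker(N^j) (with d_0 = 0). Computing the differences gives [2, 1, 1].
The number of blocks of size exactly k is (#blocks of size ≥ k) − (#blocks of size ≥ k + 1), so the partition is: 1 block(s) of size 1, 1 block(s) of size 3.
In nonincreasing order the block sizes are [3, 1].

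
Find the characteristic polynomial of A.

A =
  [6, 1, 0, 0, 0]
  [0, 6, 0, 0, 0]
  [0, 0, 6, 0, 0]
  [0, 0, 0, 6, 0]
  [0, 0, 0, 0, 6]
x^5 - 30*x^4 + 360*x^3 - 2160*x^2 + 6480*x - 7776

Expanding det(x·I − A) (e.g. by cofactor expansion or by noting that A is similar to its Jordan form J, which has the same characteristic polynomial as A) gives
  χ_A(x) = x^5 - 30*x^4 + 360*x^3 - 2160*x^2 + 6480*x - 7776
which factors as (x - 6)^5. The eigenvalues (with algebraic multiplicities) are λ = 6 with multiplicity 5.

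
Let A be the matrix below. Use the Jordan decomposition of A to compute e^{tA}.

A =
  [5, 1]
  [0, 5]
e^{tA} =
  [exp(5*t), t*exp(5*t)]
  [0, exp(5*t)]

Strategy: write A = P · J · P⁻¹ where J is a Jordan canonical form, so e^{tA} = P · e^{tJ} · P⁻¹, and e^{tJ} can be computed block-by-block.

A has Jordan form
J =
  [5, 1]
  [0, 5]
(up to reordering of blocks).

Per-block formulas:
  For a 2×2 Jordan block J_2(5): exp(t · J_2(5)) = e^(5t)·(I + t·N), where N is the 2×2 nilpotent shift.

After assembling e^{tJ} and conjugating by P, we get:

e^{tA} =
  [exp(5*t), t*exp(5*t)]
  [0, exp(5*t)]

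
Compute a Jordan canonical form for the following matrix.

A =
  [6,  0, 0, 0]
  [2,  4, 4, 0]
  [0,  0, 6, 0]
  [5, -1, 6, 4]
J_2(4) ⊕ J_1(6) ⊕ J_1(6)

The characteristic polynomial is
  det(x·I − A) = x^4 - 20*x^3 + 148*x^2 - 480*x + 576 = (x - 6)^2*(x - 4)^2

Eigenvalues and multiplicities (the geometric multiplicity of λ is n − rank(A − λI), which equals the number of Jordan blocks for λ):
  λ = 4: algebraic multiplicity = 2, geometric multiplicity = 1
  λ = 6: algebraic multiplicity = 2, geometric multiplicity = 2

Determining the block sizes for each eigenvalue:
  λ = 4: one block (gm = 1), so the single block has size am = 2 → block sizes [2]
  λ = 6: gm = am = 2, so every block has size 1 → block sizes [1, 1]

Assembling the blocks gives a Jordan form
J =
  [4, 1, 0, 0]
  [0, 4, 0, 0]
  [0, 0, 6, 0]
  [0, 0, 0, 6]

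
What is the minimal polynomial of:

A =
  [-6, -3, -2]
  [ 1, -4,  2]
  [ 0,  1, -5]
x^3 + 15*x^2 + 75*x + 125

The characteristic polynomial is χ_A(x) = (x + 5)^3, so the eigenvalues are known. The minimal polynomial is
  m_A(x) = Π_λ (x − λ)^{k_λ}
where k_λ is the size of the *largest* Jordan block for λ (equivalently, the smallest k with (A − λI)^k v = 0 for every generalised eigenvector v of λ).

  λ = -5: largest Jordan block has size 3, contributing (x + 5)^3

So m_A(x) = (x + 5)^3 = x^3 + 15*x^2 + 75*x + 125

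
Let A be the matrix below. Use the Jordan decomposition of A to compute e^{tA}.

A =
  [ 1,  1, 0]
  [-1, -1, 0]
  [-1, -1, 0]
e^{tA} =
  [t + 1, t, 0]
  [-t, 1 - t, 0]
  [-t, -t, 1]

Strategy: write A = P · J · P⁻¹ where J is a Jordan canonical form, so e^{tA} = P · e^{tJ} · P⁻¹, and e^{tJ} can be computed block-by-block.

A has Jordan form
J =
  [0, 1, 0]
  [0, 0, 0]
  [0, 0, 0]
(up to reordering of blocks).

Per-block formulas:
  For a 2×2 Jordan block J_2(0): exp(t · J_2(0)) = e^(0t)·(I + t·N), where N is the 2×2 nilpotent shift.
  For a 1×1 block at λ = 0: exp(t · [0]) = [e^(0t)].

After assembling e^{tJ} and conjugating by P, we get:

e^{tA} =
  [t + 1, t, 0]
  [-t, 1 - t, 0]
  [-t, -t, 1]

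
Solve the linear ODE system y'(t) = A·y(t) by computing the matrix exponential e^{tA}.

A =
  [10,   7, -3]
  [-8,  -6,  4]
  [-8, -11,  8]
e^{tA} =
  [2*t^2*exp(4*t) + 6*t*exp(4*t) + exp(4*t), 5*t^2*exp(4*t)/2 + 7*t*exp(4*t), -t^2*exp(4*t) - 3*t*exp(4*t)]
  [-8*t*exp(4*t), -10*t*exp(4*t) + exp(4*t), 4*t*exp(4*t)]
  [4*t^2*exp(4*t) - 8*t*exp(4*t), 5*t^2*exp(4*t) - 11*t*exp(4*t), -2*t^2*exp(4*t) + 4*t*exp(4*t) + exp(4*t)]

Strategy: write A = P · J · P⁻¹ where J is a Jordan canonical form, so e^{tA} = P · e^{tJ} · P⁻¹, and e^{tJ} can be computed block-by-block.

A has Jordan form
J =
  [4, 1, 0]
  [0, 4, 1]
  [0, 0, 4]
(up to reordering of blocks).

Per-block formulas:
  For a 3×3 Jordan block J_3(4): exp(t · J_3(4)) = e^(4t)·(I + t·N + (t^2/2)·N^2), where N is the 3×3 nilpotent shift.

After assembling e^{tJ} and conjugating by P, we get:

e^{tA} =
  [2*t^2*exp(4*t) + 6*t*exp(4*t) + exp(4*t), 5*t^2*exp(4*t)/2 + 7*t*exp(4*t), -t^2*exp(4*t) - 3*t*exp(4*t)]
  [-8*t*exp(4*t), -10*t*exp(4*t) + exp(4*t), 4*t*exp(4*t)]
  [4*t^2*exp(4*t) - 8*t*exp(4*t), 5*t^2*exp(4*t) - 11*t*exp(4*t), -2*t^2*exp(4*t) + 4*t*exp(4*t) + exp(4*t)]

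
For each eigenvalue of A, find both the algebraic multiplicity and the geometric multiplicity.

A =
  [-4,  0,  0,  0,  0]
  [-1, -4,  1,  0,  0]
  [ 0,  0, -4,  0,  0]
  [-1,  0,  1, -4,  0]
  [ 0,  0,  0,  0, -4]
λ = -4: alg = 5, geom = 4

Step 1 — factor the characteristic polynomial to read off the algebraic multiplicities:
  χ_A(x) = (x + 4)^5

Step 2 — compute geometric multiplicities via the rank-nullity identity g(λ) = n − rank(A − λI):
  rank(A − (-4)·I) = 1, so dim ker(A − (-4)·I) = n − 1 = 4

Summary:
  λ = -4: algebraic multiplicity = 5, geometric multiplicity = 4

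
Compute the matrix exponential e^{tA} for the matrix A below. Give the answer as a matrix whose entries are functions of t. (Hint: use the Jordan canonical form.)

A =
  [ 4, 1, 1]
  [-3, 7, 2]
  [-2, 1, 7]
e^{tA} =
  [-t^2*exp(6*t)/2 - 2*t*exp(6*t) + exp(6*t), t*exp(6*t), t^2*exp(6*t)/2 + t*exp(6*t)]
  [-t^2*exp(6*t)/2 - 3*t*exp(6*t), t*exp(6*t) + exp(6*t), t^2*exp(6*t)/2 + 2*t*exp(6*t)]
  [-t^2*exp(6*t)/2 - 2*t*exp(6*t), t*exp(6*t), t^2*exp(6*t)/2 + t*exp(6*t) + exp(6*t)]

Strategy: write A = P · J · P⁻¹ where J is a Jordan canonical form, so e^{tA} = P · e^{tJ} · P⁻¹, and e^{tJ} can be computed block-by-block.

A has Jordan form
J =
  [6, 1, 0]
  [0, 6, 1]
  [0, 0, 6]
(up to reordering of blocks).

Per-block formulas:
  For a 3×3 Jordan block J_3(6): exp(t · J_3(6)) = e^(6t)·(I + t·N + (t^2/2)·N^2), where N is the 3×3 nilpotent shift.

After assembling e^{tJ} and conjugating by P, we get:

e^{tA} =
  [-t^2*exp(6*t)/2 - 2*t*exp(6*t) + exp(6*t), t*exp(6*t), t^2*exp(6*t)/2 + t*exp(6*t)]
  [-t^2*exp(6*t)/2 - 3*t*exp(6*t), t*exp(6*t) + exp(6*t), t^2*exp(6*t)/2 + 2*t*exp(6*t)]
  [-t^2*exp(6*t)/2 - 2*t*exp(6*t), t*exp(6*t), t^2*exp(6*t)/2 + t*exp(6*t) + exp(6*t)]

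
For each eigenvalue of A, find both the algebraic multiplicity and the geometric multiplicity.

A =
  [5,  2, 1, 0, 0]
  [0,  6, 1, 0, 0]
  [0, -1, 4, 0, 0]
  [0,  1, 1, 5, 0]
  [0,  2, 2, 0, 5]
λ = 5: alg = 5, geom = 3

Step 1 — factor the characteristic polynomial to read off the algebraic multiplicities:
  χ_A(x) = (x - 5)^5

Step 2 — compute geometric multiplicities via the rank-nullity identity g(λ) = n − rank(A − λI):
  rank(A − (5)·I) = 2, so dim ker(A − (5)·I) = n − 2 = 3

Summary:
  λ = 5: algebraic multiplicity = 5, geometric multiplicity = 3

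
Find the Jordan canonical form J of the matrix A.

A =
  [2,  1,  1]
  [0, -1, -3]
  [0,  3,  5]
J_2(2) ⊕ J_1(2)

The characteristic polynomial is
  det(x·I − A) = x^3 - 6*x^2 + 12*x - 8 = (x - 2)^3

Eigenvalues and multiplicities (the geometric multiplicity of λ is n − rank(A − λI), which equals the number of Jordan blocks for λ):
  λ = 2: algebraic multiplicity = 3, geometric multiplicity = 2

Determining the block sizes for each eigenvalue:
  λ = 2: 2 blocks summing to 3 forces exactly one block of size 2 and the rest size 1 → block sizes [2, 1]

Assembling the blocks gives a Jordan form
J =
  [2, 1, 0]
  [0, 2, 0]
  [0, 0, 2]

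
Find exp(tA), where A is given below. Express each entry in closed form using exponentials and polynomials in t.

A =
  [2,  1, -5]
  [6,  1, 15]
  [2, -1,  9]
e^{tA} =
  [-2*t*exp(4*t) + exp(4*t), t*exp(4*t), -5*t*exp(4*t)]
  [6*t*exp(4*t), -3*t*exp(4*t) + exp(4*t), 15*t*exp(4*t)]
  [2*t*exp(4*t), -t*exp(4*t), 5*t*exp(4*t) + exp(4*t)]

Strategy: write A = P · J · P⁻¹ where J is a Jordan canonical form, so e^{tA} = P · e^{tJ} · P⁻¹, and e^{tJ} can be computed block-by-block.

A has Jordan form
J =
  [4, 1, 0]
  [0, 4, 0]
  [0, 0, 4]
(up to reordering of blocks).

Per-block formulas:
  For a 1×1 block at λ = 4: exp(t · [4]) = [e^(4t)].
  For a 2×2 Jordan block J_2(4): exp(t · J_2(4)) = e^(4t)·(I + t·N), where N is the 2×2 nilpotent shift.

After assembling e^{tJ} and conjugating by P, we get:

e^{tA} =
  [-2*t*exp(4*t) + exp(4*t), t*exp(4*t), -5*t*exp(4*t)]
  [6*t*exp(4*t), -3*t*exp(4*t) + exp(4*t), 15*t*exp(4*t)]
  [2*t*exp(4*t), -t*exp(4*t), 5*t*exp(4*t) + exp(4*t)]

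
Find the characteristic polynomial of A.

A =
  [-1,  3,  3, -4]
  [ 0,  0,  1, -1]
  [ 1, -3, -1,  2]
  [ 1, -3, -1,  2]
x^4

Expanding det(x·I − A) (e.g. by cofactor expansion or by noting that A is similar to its Jordan form J, which has the same characteristic polynomial as A) gives
  χ_A(x) = x^4
which factors as x^4. The eigenvalues (with algebraic multiplicities) are λ = 0 with multiplicity 4.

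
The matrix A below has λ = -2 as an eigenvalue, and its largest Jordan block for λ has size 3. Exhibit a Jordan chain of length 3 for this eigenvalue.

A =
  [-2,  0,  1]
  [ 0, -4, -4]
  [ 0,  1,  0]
A Jordan chain for λ = -2 of length 3:
v_1 = (1, 0, 0)ᵀ
v_2 = (0, -2, 1)ᵀ
v_3 = (0, 1, 0)ᵀ

Let N = A − (-2)·I. We want v_3 with N^3 v_3 = 0 but N^2 v_3 ≠ 0; then v_{j-1} := N · v_j for j = 3, …, 2.

Pick v_3 = (0, 1, 0)ᵀ.
Then v_2 = N · v_3 = (0, -2, 1)ᵀ.
Then v_1 = N · v_2 = (1, 0, 0)ᵀ.

Sanity check: (A − (-2)·I) v_1 = (0, 0, 0)ᵀ = 0. ✓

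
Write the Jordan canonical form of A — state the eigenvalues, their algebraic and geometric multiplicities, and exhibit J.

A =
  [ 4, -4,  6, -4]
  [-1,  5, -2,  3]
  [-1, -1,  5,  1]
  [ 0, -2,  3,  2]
J_3(4) ⊕ J_1(4)

The characteristic polynomial is
  det(x·I − A) = x^4 - 16*x^3 + 96*x^2 - 256*x + 256 = (x - 4)^4

Eigenvalues and multiplicities (the geometric multiplicity of λ is n − rank(A − λI), which equals the number of Jordan blocks for λ):
  λ = 4: algebraic multiplicity = 4, geometric multiplicity = 2

Determining the block sizes for each eigenvalue:
  λ = 4: with am = 4 and gm = 2, the partition is not yet determined (e.g. several partitions of 4 into 2 parts exist). Let N = A − (4)·I. Computing rank(N^1) = 2, rank(N^2) = 1, rank(N^3) = 0; the number of blocks of size ≥ j is rank(N^{j−1}) − rank(N^j), giving [2, 1, 1]. So we have 1 block(s) of size 3, 1 block(s) of size 1 → block sizes [3, 1]

Assembling the blocks gives a Jordan form
J =
  [4, 1, 0, 0]
  [0, 4, 1, 0]
  [0, 0, 4, 0]
  [0, 0, 0, 4]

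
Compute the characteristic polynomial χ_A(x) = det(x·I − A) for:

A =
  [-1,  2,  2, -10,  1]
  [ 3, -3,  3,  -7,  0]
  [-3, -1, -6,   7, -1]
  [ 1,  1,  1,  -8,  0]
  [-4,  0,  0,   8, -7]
x^5 + 25*x^4 + 250*x^3 + 1250*x^2 + 3125*x + 3125

Expanding det(x·I − A) (e.g. by cofactor expansion or by noting that A is similar to its Jordan form J, which has the same characteristic polynomial as A) gives
  χ_A(x) = x^5 + 25*x^4 + 250*x^3 + 1250*x^2 + 3125*x + 3125
which factors as (x + 5)^5. The eigenvalues (with algebraic multiplicities) are λ = -5 with multiplicity 5.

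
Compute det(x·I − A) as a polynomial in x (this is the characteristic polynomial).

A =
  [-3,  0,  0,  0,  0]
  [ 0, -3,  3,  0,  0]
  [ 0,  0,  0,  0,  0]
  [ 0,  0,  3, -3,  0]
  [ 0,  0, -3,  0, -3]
x^5 + 12*x^4 + 54*x^3 + 108*x^2 + 81*x

Expanding det(x·I − A) (e.g. by cofactor expansion or by noting that A is similar to its Jordan form J, which has the same characteristic polynomial as A) gives
  χ_A(x) = x^5 + 12*x^4 + 54*x^3 + 108*x^2 + 81*x
which factors as x*(x + 3)^4. The eigenvalues (with algebraic multiplicities) are λ = -3 with multiplicity 4, λ = 0 with multiplicity 1.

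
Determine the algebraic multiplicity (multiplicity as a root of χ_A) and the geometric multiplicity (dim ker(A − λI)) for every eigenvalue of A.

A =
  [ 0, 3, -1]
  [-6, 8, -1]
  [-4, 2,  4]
λ = 4: alg = 3, geom = 1

Step 1 — factor the characteristic polynomial to read off the algebraic multiplicities:
  χ_A(x) = (x - 4)^3

Step 2 — compute geometric multiplicities via the rank-nullity identity g(λ) = n − rank(A − λI):
  rank(A − (4)·I) = 2, so dim ker(A − (4)·I) = n − 2 = 1

Summary:
  λ = 4: algebraic multiplicity = 3, geometric multiplicity = 1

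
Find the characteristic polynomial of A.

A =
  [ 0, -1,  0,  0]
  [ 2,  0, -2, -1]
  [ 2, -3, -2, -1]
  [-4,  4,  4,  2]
x^4

Expanding det(x·I − A) (e.g. by cofactor expansion or by noting that A is similar to its Jordan form J, which has the same characteristic polynomial as A) gives
  χ_A(x) = x^4
which factors as x^4. The eigenvalues (with algebraic multiplicities) are λ = 0 with multiplicity 4.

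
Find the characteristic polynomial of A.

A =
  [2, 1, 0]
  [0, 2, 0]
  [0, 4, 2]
x^3 - 6*x^2 + 12*x - 8

Expanding det(x·I − A) (e.g. by cofactor expansion or by noting that A is similar to its Jordan form J, which has the same characteristic polynomial as A) gives
  χ_A(x) = x^3 - 6*x^2 + 12*x - 8
which factors as (x - 2)^3. The eigenvalues (with algebraic multiplicities) are λ = 2 with multiplicity 3.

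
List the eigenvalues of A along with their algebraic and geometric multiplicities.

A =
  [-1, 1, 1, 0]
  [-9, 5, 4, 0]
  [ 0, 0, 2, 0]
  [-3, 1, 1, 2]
λ = 2: alg = 4, geom = 2

Step 1 — factor the characteristic polynomial to read off the algebraic multiplicities:
  χ_A(x) = (x - 2)^4

Step 2 — compute geometric multiplicities via the rank-nullity identity g(λ) = n − rank(A − λI):
  rank(A − (2)·I) = 2, so dim ker(A − (2)·I) = n − 2 = 2

Summary:
  λ = 2: algebraic multiplicity = 4, geometric multiplicity = 2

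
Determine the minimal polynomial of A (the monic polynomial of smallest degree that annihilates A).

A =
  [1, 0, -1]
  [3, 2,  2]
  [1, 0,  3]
x^3 - 6*x^2 + 12*x - 8

The characteristic polynomial is χ_A(x) = (x - 2)^3, so the eigenvalues are known. The minimal polynomial is
  m_A(x) = Π_λ (x − λ)^{k_λ}
where k_λ is the size of the *largest* Jordan block for λ (equivalently, the smallest k with (A − λI)^k v = 0 for every generalised eigenvector v of λ).

  λ = 2: largest Jordan block has size 3, contributing (x − 2)^3

So m_A(x) = (x - 2)^3 = x^3 - 6*x^2 + 12*x - 8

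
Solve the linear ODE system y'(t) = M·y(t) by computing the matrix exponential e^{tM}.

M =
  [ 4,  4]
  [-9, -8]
e^{tM} =
  [6*t*exp(-2*t) + exp(-2*t), 4*t*exp(-2*t)]
  [-9*t*exp(-2*t), -6*t*exp(-2*t) + exp(-2*t)]

Strategy: write M = P · J · P⁻¹ where J is a Jordan canonical form, so e^{tM} = P · e^{tJ} · P⁻¹, and e^{tJ} can be computed block-by-block.

M has Jordan form
J =
  [-2,  1]
  [ 0, -2]
(up to reordering of blocks).

Per-block formulas:
  For a 2×2 Jordan block J_2(-2): exp(t · J_2(-2)) = e^(-2t)·(I + t·N), where N is the 2×2 nilpotent shift.

After assembling e^{tJ} and conjugating by P, we get:

e^{tM} =
  [6*t*exp(-2*t) + exp(-2*t), 4*t*exp(-2*t)]
  [-9*t*exp(-2*t), -6*t*exp(-2*t) + exp(-2*t)]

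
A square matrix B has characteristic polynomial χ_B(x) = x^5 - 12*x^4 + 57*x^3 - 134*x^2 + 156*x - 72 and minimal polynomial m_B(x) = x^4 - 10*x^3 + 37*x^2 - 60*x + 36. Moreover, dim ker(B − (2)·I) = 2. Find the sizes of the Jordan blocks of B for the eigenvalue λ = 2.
Block sizes for λ = 2: [2, 1]

Step 1 — from the characteristic polynomial, algebraic multiplicity of λ = 2 is 3. From dim ker(B − (2)·I) = 2, there are exactly 2 Jordan blocks for λ = 2.
Step 2 — from the minimal polynomial, the factor (x − 2)^2 tells us the largest block for λ = 2 has size 2.
Step 3 — with total size 3, 2 blocks, and largest block 2, the block sizes (in nonincreasing order) are [2, 1].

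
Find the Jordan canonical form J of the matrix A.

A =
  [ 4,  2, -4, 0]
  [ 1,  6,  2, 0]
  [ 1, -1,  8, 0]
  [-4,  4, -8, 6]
J_3(6) ⊕ J_1(6)

The characteristic polynomial is
  det(x·I − A) = x^4 - 24*x^3 + 216*x^2 - 864*x + 1296 = (x - 6)^4

Eigenvalues and multiplicities (the geometric multiplicity of λ is n − rank(A − λI), which equals the number of Jordan blocks for λ):
  λ = 6: algebraic multiplicity = 4, geometric multiplicity = 2

Determining the block sizes for each eigenvalue:
  λ = 6: with am = 4 and gm = 2, the partition is not yet determined (e.g. several partitions of 4 into 2 parts exist). Let N = A − (6)·I. Computing rank(N^1) = 2, rank(N^2) = 1, rank(N^3) = 0; the number of blocks of size ≥ j is rank(N^{j−1}) − rank(N^j), giving [2, 1, 1]. So we have 1 block(s) of size 3, 1 block(s) of size 1 → block sizes [3, 1]

Assembling the blocks gives a Jordan form
J =
  [6, 1, 0, 0]
  [0, 6, 1, 0]
  [0, 0, 6, 0]
  [0, 0, 0, 6]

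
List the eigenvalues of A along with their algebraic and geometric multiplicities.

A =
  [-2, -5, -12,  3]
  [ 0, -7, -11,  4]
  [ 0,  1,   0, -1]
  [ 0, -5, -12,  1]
λ = -2: alg = 4, geom = 2

Step 1 — factor the characteristic polynomial to read off the algebraic multiplicities:
  χ_A(x) = (x + 2)^4

Step 2 — compute geometric multiplicities via the rank-nullity identity g(λ) = n − rank(A − λI):
  rank(A − (-2)·I) = 2, so dim ker(A − (-2)·I) = n − 2 = 2

Summary:
  λ = -2: algebraic multiplicity = 4, geometric multiplicity = 2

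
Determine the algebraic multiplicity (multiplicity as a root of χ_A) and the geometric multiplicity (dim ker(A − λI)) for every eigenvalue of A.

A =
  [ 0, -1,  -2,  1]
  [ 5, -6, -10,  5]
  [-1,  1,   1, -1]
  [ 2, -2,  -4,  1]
λ = -1: alg = 4, geom = 3

Step 1 — factor the characteristic polynomial to read off the algebraic multiplicities:
  χ_A(x) = (x + 1)^4

Step 2 — compute geometric multiplicities via the rank-nullity identity g(λ) = n − rank(A − λI):
  rank(A − (-1)·I) = 1, so dim ker(A − (-1)·I) = n − 1 = 3

Summary:
  λ = -1: algebraic multiplicity = 4, geometric multiplicity = 3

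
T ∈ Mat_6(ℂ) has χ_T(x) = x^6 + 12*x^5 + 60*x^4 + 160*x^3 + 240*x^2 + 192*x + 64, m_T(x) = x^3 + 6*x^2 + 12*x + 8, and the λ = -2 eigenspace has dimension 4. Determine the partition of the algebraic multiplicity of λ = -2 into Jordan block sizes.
Block sizes for λ = -2: [3, 1, 1, 1]

Step 1 — from the characteristic polynomial, algebraic multiplicity of λ = -2 is 6. From dim ker(T − (-2)·I) = 4, there are exactly 4 Jordan blocks for λ = -2.
Step 2 — from the minimal polynomial, the factor (x + 2)^3 tells us the largest block for λ = -2 has size 3.
Step 3 — with total size 6, 4 blocks, and largest block 3, the block sizes (in nonincreasing order) are [3, 1, 1, 1].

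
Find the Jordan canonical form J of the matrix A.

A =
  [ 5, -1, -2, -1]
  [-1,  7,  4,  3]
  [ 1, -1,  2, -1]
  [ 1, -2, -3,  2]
J_3(4) ⊕ J_1(4)

The characteristic polynomial is
  det(x·I − A) = x^4 - 16*x^3 + 96*x^2 - 256*x + 256 = (x - 4)^4

Eigenvalues and multiplicities (the geometric multiplicity of λ is n − rank(A − λI), which equals the number of Jordan blocks for λ):
  λ = 4: algebraic multiplicity = 4, geometric multiplicity = 2

Determining the block sizes for each eigenvalue:
  λ = 4: with am = 4 and gm = 2, the partition is not yet determined (e.g. several partitions of 4 into 2 parts exist). Let N = A − (4)·I. Computing rank(N^1) = 2, rank(N^2) = 1, rank(N^3) = 0; the number of blocks of size ≥ j is rank(N^{j−1}) − rank(N^j), giving [2, 1, 1]. So we have 1 block(s) of size 3, 1 block(s) of size 1 → block sizes [3, 1]

Assembling the blocks gives a Jordan form
J =
  [4, 1, 0, 0]
  [0, 4, 1, 0]
  [0, 0, 4, 0]
  [0, 0, 0, 4]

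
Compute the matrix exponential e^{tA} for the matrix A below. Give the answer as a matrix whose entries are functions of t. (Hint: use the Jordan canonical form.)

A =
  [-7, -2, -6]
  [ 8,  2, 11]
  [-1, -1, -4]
e^{tA} =
  [3*t^2*exp(-3*t) - 4*t*exp(-3*t) + exp(-3*t), 2*t^2*exp(-3*t) - 2*t*exp(-3*t), 4*t^2*exp(-3*t) - 6*t*exp(-3*t)]
  [-3*t^2*exp(-3*t)/2 + 8*t*exp(-3*t), -t^2*exp(-3*t) + 5*t*exp(-3*t) + exp(-3*t), -2*t^2*exp(-3*t) + 11*t*exp(-3*t)]
  [-3*t^2*exp(-3*t)/2 - t*exp(-3*t), -t^2*exp(-3*t) - t*exp(-3*t), -2*t^2*exp(-3*t) - t*exp(-3*t) + exp(-3*t)]

Strategy: write A = P · J · P⁻¹ where J is a Jordan canonical form, so e^{tA} = P · e^{tJ} · P⁻¹, and e^{tJ} can be computed block-by-block.

A has Jordan form
J =
  [-3,  1,  0]
  [ 0, -3,  1]
  [ 0,  0, -3]
(up to reordering of blocks).

Per-block formulas:
  For a 3×3 Jordan block J_3(-3): exp(t · J_3(-3)) = e^(-3t)·(I + t·N + (t^2/2)·N^2), where N is the 3×3 nilpotent shift.

After assembling e^{tJ} and conjugating by P, we get:

e^{tA} =
  [3*t^2*exp(-3*t) - 4*t*exp(-3*t) + exp(-3*t), 2*t^2*exp(-3*t) - 2*t*exp(-3*t), 4*t^2*exp(-3*t) - 6*t*exp(-3*t)]
  [-3*t^2*exp(-3*t)/2 + 8*t*exp(-3*t), -t^2*exp(-3*t) + 5*t*exp(-3*t) + exp(-3*t), -2*t^2*exp(-3*t) + 11*t*exp(-3*t)]
  [-3*t^2*exp(-3*t)/2 - t*exp(-3*t), -t^2*exp(-3*t) - t*exp(-3*t), -2*t^2*exp(-3*t) - t*exp(-3*t) + exp(-3*t)]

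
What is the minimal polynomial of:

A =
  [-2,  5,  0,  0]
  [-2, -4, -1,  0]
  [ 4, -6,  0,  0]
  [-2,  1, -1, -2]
x^3 + 6*x^2 + 12*x + 8

The characteristic polynomial is χ_A(x) = (x + 2)^4, so the eigenvalues are known. The minimal polynomial is
  m_A(x) = Π_λ (x − λ)^{k_λ}
where k_λ is the size of the *largest* Jordan block for λ (equivalently, the smallest k with (A − λI)^k v = 0 for every generalised eigenvector v of λ).

  λ = -2: largest Jordan block has size 3, contributing (x + 2)^3

So m_A(x) = (x + 2)^3 = x^3 + 6*x^2 + 12*x + 8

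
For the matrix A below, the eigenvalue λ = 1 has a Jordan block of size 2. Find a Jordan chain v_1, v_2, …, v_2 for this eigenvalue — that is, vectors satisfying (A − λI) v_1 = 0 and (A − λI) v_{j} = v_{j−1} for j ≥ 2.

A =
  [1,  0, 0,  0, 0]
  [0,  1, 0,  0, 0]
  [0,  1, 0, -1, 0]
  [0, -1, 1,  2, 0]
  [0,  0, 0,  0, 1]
A Jordan chain for λ = 1 of length 2:
v_1 = (0, 0, 1, -1, 0)ᵀ
v_2 = (0, 1, 0, 0, 0)ᵀ

Let N = A − (1)·I. We want v_2 with N^2 v_2 = 0 but N^1 v_2 ≠ 0; then v_{j-1} := N · v_j for j = 2, …, 2.

Pick v_2 = (0, 1, 0, 0, 0)ᵀ.
Then v_1 = N · v_2 = (0, 0, 1, -1, 0)ᵀ.

Sanity check: (A − (1)·I) v_1 = (0, 0, 0, 0, 0)ᵀ = 0. ✓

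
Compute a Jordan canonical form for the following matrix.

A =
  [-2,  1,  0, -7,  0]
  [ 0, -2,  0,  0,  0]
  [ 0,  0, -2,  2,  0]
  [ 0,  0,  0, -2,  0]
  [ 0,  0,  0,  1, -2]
J_2(-2) ⊕ J_2(-2) ⊕ J_1(-2)

The characteristic polynomial is
  det(x·I − A) = x^5 + 10*x^4 + 40*x^3 + 80*x^2 + 80*x + 32 = (x + 2)^5

Eigenvalues and multiplicities (the geometric multiplicity of λ is n − rank(A − λI), which equals the number of Jordan blocks for λ):
  λ = -2: algebraic multiplicity = 5, geometric multiplicity = 3

Determining the block sizes for each eigenvalue:
  λ = -2: with am = 5 and gm = 3, the partition is not yet determined (e.g. several partitions of 5 into 3 parts exist). Let N = A − (-2)·I. Computing rank(N^1) = 2, rank(N^2) = 0; the number of blocks of size ≥ j is rank(N^{j−1}) − rank(N^j), giving [3, 2]. So we have 2 block(s) of size 2, 1 block(s) of size 1 → block sizes [2, 2, 1]

Assembling the blocks gives a Jordan form
J =
  [-2,  1,  0,  0,  0]
  [ 0, -2,  0,  0,  0]
  [ 0,  0, -2,  1,  0]
  [ 0,  0,  0, -2,  0]
  [ 0,  0,  0,  0, -2]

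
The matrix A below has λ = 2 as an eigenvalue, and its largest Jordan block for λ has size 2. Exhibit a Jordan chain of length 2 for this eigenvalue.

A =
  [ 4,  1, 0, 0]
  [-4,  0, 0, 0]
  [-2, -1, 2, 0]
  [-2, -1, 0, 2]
A Jordan chain for λ = 2 of length 2:
v_1 = (2, -4, -2, -2)ᵀ
v_2 = (1, 0, 0, 0)ᵀ

Let N = A − (2)·I. We want v_2 with N^2 v_2 = 0 but N^1 v_2 ≠ 0; then v_{j-1} := N · v_j for j = 2, …, 2.

Pick v_2 = (1, 0, 0, 0)ᵀ.
Then v_1 = N · v_2 = (2, -4, -2, -2)ᵀ.

Sanity check: (A − (2)·I) v_1 = (0, 0, 0, 0)ᵀ = 0. ✓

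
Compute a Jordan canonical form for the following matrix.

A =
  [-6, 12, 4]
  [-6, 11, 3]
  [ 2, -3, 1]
J_2(2) ⊕ J_1(2)

The characteristic polynomial is
  det(x·I − A) = x^3 - 6*x^2 + 12*x - 8 = (x - 2)^3

Eigenvalues and multiplicities (the geometric multiplicity of λ is n − rank(A − λI), which equals the number of Jordan blocks for λ):
  λ = 2: algebraic multiplicity = 3, geometric multiplicity = 2

Determining the block sizes for each eigenvalue:
  λ = 2: 2 blocks summing to 3 forces exactly one block of size 2 and the rest size 1 → block sizes [2, 1]

Assembling the blocks gives a Jordan form
J =
  [2, 1, 0]
  [0, 2, 0]
  [0, 0, 2]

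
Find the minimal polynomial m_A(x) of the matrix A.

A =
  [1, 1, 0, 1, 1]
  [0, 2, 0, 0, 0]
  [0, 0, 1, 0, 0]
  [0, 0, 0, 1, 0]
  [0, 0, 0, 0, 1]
x^3 - 4*x^2 + 5*x - 2

The characteristic polynomial is χ_A(x) = (x - 2)*(x - 1)^4, so the eigenvalues are known. The minimal polynomial is
  m_A(x) = Π_λ (x − λ)^{k_λ}
where k_λ is the size of the *largest* Jordan block for λ (equivalently, the smallest k with (A − λI)^k v = 0 for every generalised eigenvector v of λ).

  λ = 1: largest Jordan block has size 2, contributing (x − 1)^2
  λ = 2: largest Jordan block has size 1, contributing (x − 2)

So m_A(x) = (x - 2)*(x - 1)^2 = x^3 - 4*x^2 + 5*x - 2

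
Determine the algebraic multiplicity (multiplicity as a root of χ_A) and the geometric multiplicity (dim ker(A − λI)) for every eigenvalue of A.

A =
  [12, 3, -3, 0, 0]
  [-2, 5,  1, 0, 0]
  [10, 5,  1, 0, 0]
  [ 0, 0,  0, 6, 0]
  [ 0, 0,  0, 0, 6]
λ = 6: alg = 5, geom = 4

Step 1 — factor the characteristic polynomial to read off the algebraic multiplicities:
  χ_A(x) = (x - 6)^5

Step 2 — compute geometric multiplicities via the rank-nullity identity g(λ) = n − rank(A − λI):
  rank(A − (6)·I) = 1, so dim ker(A − (6)·I) = n − 1 = 4

Summary:
  λ = 6: algebraic multiplicity = 5, geometric multiplicity = 4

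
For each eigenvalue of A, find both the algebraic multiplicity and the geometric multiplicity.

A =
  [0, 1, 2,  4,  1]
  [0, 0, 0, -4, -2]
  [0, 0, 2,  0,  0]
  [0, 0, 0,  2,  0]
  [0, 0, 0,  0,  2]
λ = 0: alg = 2, geom = 1; λ = 2: alg = 3, geom = 3

Step 1 — factor the characteristic polynomial to read off the algebraic multiplicities:
  χ_A(x) = x^2*(x - 2)^3

Step 2 — compute geometric multiplicities via the rank-nullity identity g(λ) = n − rank(A − λI):
  rank(A − (0)·I) = 4, so dim ker(A − (0)·I) = n − 4 = 1
  rank(A − (2)·I) = 2, so dim ker(A − (2)·I) = n − 2 = 3

Summary:
  λ = 0: algebraic multiplicity = 2, geometric multiplicity = 1
  λ = 2: algebraic multiplicity = 3, geometric multiplicity = 3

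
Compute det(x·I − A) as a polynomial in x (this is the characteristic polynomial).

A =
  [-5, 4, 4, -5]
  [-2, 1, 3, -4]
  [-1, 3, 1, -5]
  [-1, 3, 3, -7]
x^4 + 10*x^3 + 37*x^2 + 60*x + 36

Expanding det(x·I − A) (e.g. by cofactor expansion or by noting that A is similar to its Jordan form J, which has the same characteristic polynomial as A) gives
  χ_A(x) = x^4 + 10*x^3 + 37*x^2 + 60*x + 36
which factors as (x + 2)^2*(x + 3)^2. The eigenvalues (with algebraic multiplicities) are λ = -3 with multiplicity 2, λ = -2 with multiplicity 2.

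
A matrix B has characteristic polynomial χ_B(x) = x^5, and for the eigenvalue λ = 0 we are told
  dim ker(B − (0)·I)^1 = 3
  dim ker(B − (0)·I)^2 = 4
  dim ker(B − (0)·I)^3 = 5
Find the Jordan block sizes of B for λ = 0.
Block sizes for λ = 0: [3, 1, 1]

From the dimensions of kernels of powers, the number of Jordan blocks of size at least j is d_j − d_{j−1} where d_j = dim ker(N^j) (with d_0 = 0). Computing the differences gives [3, 1, 1].
The number of blocks of size exactly k is (#blocks of size ≥ k) − (#blocks of size ≥ k + 1), so the partition is: 2 block(s) of size 1, 1 block(s) of size 3.
In nonincreasing order the block sizes are [3, 1, 1].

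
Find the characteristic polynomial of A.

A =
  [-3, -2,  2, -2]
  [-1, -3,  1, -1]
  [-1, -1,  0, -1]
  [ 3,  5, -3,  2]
x^4 + 4*x^3 + 6*x^2 + 4*x + 1

Expanding det(x·I − A) (e.g. by cofactor expansion or by noting that A is similar to its Jordan form J, which has the same characteristic polynomial as A) gives
  χ_A(x) = x^4 + 4*x^3 + 6*x^2 + 4*x + 1
which factors as (x + 1)^4. The eigenvalues (with algebraic multiplicities) are λ = -1 with multiplicity 4.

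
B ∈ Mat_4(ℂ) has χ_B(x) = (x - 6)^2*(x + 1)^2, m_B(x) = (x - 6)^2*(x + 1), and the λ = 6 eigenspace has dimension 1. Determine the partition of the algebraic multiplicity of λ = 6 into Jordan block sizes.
Block sizes for λ = 6: [2]

Step 1 — from the characteristic polynomial, algebraic multiplicity of λ = 6 is 2. From dim ker(B − (6)·I) = 1, there are exactly 1 Jordan blocks for λ = 6.
Step 2 — from the minimal polynomial, the factor (x − 6)^2 tells us the largest block for λ = 6 has size 2.
Step 3 — with total size 2, 1 blocks, and largest block 2, the block sizes (in nonincreasing order) are [2].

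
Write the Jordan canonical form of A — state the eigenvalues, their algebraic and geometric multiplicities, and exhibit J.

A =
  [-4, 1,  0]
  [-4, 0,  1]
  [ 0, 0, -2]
J_3(-2)

The characteristic polynomial is
  det(x·I − A) = x^3 + 6*x^2 + 12*x + 8 = (x + 2)^3

Eigenvalues and multiplicities (the geometric multiplicity of λ is n − rank(A − λI), which equals the number of Jordan blocks for λ):
  λ = -2: algebraic multiplicity = 3, geometric multiplicity = 1

Determining the block sizes for each eigenvalue:
  λ = -2: one block (gm = 1), so the single block has size am = 3 → block sizes [3]

Assembling the blocks gives a Jordan form
J =
  [-2,  1,  0]
  [ 0, -2,  1]
  [ 0,  0, -2]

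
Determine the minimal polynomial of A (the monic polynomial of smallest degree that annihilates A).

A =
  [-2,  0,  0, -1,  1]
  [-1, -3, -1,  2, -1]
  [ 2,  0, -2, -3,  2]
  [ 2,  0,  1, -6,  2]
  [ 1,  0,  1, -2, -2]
x^2 + 6*x + 9

The characteristic polynomial is χ_A(x) = (x + 3)^5, so the eigenvalues are known. The minimal polynomial is
  m_A(x) = Π_λ (x − λ)^{k_λ}
where k_λ is the size of the *largest* Jordan block for λ (equivalently, the smallest k with (A − λI)^k v = 0 for every generalised eigenvector v of λ).

  λ = -3: largest Jordan block has size 2, contributing (x + 3)^2

So m_A(x) = (x + 3)^2 = x^2 + 6*x + 9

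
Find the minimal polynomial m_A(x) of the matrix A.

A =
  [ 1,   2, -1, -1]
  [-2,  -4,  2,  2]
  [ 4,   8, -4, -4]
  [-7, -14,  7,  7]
x^2

The characteristic polynomial is χ_A(x) = x^4, so the eigenvalues are known. The minimal polynomial is
  m_A(x) = Π_λ (x − λ)^{k_λ}
where k_λ is the size of the *largest* Jordan block for λ (equivalently, the smallest k with (A − λI)^k v = 0 for every generalised eigenvector v of λ).

  λ = 0: largest Jordan block has size 2, contributing (x − 0)^2

So m_A(x) = x^2 = x^2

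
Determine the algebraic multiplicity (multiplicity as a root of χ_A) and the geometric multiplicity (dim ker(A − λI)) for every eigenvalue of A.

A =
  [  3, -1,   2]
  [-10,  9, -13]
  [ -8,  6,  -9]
λ = 1: alg = 3, geom = 1

Step 1 — factor the characteristic polynomial to read off the algebraic multiplicities:
  χ_A(x) = (x - 1)^3

Step 2 — compute geometric multiplicities via the rank-nullity identity g(λ) = n − rank(A − λI):
  rank(A − (1)·I) = 2, so dim ker(A − (1)·I) = n − 2 = 1

Summary:
  λ = 1: algebraic multiplicity = 3, geometric multiplicity = 1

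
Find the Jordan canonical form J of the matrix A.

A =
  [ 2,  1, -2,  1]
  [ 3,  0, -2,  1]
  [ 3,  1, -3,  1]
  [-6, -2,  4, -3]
J_2(-1) ⊕ J_1(-1) ⊕ J_1(-1)

The characteristic polynomial is
  det(x·I − A) = x^4 + 4*x^3 + 6*x^2 + 4*x + 1 = (x + 1)^4

Eigenvalues and multiplicities (the geometric multiplicity of λ is n − rank(A − λI), which equals the number of Jordan blocks for λ):
  λ = -1: algebraic multiplicity = 4, geometric multiplicity = 3

Determining the block sizes for each eigenvalue:
  λ = -1: 3 blocks summing to 4 forces exactly one block of size 2 and the rest size 1 → block sizes [2, 1, 1]

Assembling the blocks gives a Jordan form
J =
  [-1,  1,  0,  0]
  [ 0, -1,  0,  0]
  [ 0,  0, -1,  0]
  [ 0,  0,  0, -1]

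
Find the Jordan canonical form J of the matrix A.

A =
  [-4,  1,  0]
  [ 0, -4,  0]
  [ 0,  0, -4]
J_2(-4) ⊕ J_1(-4)

The characteristic polynomial is
  det(x·I − A) = x^3 + 12*x^2 + 48*x + 64 = (x + 4)^3

Eigenvalues and multiplicities (the geometric multiplicity of λ is n − rank(A − λI), which equals the number of Jordan blocks for λ):
  λ = -4: algebraic multiplicity = 3, geometric multiplicity = 2

Determining the block sizes for each eigenvalue:
  λ = -4: 2 blocks summing to 3 forces exactly one block of size 2 and the rest size 1 → block sizes [2, 1]

Assembling the blocks gives a Jordan form
J =
  [-4,  1,  0]
  [ 0, -4,  0]
  [ 0,  0, -4]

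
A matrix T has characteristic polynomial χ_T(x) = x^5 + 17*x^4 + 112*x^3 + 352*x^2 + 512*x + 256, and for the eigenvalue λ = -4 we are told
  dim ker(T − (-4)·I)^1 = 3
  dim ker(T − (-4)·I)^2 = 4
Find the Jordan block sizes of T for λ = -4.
Block sizes for λ = -4: [2, 1, 1]

From the dimensions of kernels of powers, the number of Jordan blocks of size at least j is d_j − d_{j−1} where d_j = dim ker(N^j) (with d_0 = 0). Computing the differences gives [3, 1].
The number of blocks of size exactly k is (#blocks of size ≥ k) − (#blocks of size ≥ k + 1), so the partition is: 2 block(s) of size 1, 1 block(s) of size 2.
In nonincreasing order the block sizes are [2, 1, 1].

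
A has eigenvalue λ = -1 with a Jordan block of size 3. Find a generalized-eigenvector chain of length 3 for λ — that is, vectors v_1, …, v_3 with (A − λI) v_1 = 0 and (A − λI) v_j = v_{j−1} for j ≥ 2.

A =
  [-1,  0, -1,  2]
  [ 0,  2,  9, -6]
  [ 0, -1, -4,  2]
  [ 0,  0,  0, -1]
A Jordan chain for λ = -1 of length 3:
v_1 = (1, 0, 0, 0)ᵀ
v_2 = (0, 3, -1, 0)ᵀ
v_3 = (0, 1, 0, 0)ᵀ

Let N = A − (-1)·I. We want v_3 with N^3 v_3 = 0 but N^2 v_3 ≠ 0; then v_{j-1} := N · v_j for j = 3, …, 2.

Pick v_3 = (0, 1, 0, 0)ᵀ.
Then v_2 = N · v_3 = (0, 3, -1, 0)ᵀ.
Then v_1 = N · v_2 = (1, 0, 0, 0)ᵀ.

Sanity check: (A − (-1)·I) v_1 = (0, 0, 0, 0)ᵀ = 0. ✓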